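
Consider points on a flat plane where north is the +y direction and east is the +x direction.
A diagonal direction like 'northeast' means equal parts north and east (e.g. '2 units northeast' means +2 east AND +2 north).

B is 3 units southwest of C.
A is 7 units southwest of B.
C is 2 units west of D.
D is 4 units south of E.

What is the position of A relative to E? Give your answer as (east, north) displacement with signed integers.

Place E at the origin (east=0, north=0).
  D is 4 units south of E: delta (east=+0, north=-4); D at (east=0, north=-4).
  C is 2 units west of D: delta (east=-2, north=+0); C at (east=-2, north=-4).
  B is 3 units southwest of C: delta (east=-3, north=-3); B at (east=-5, north=-7).
  A is 7 units southwest of B: delta (east=-7, north=-7); A at (east=-12, north=-14).
Therefore A relative to E: (east=-12, north=-14).

Answer: A is at (east=-12, north=-14) relative to E.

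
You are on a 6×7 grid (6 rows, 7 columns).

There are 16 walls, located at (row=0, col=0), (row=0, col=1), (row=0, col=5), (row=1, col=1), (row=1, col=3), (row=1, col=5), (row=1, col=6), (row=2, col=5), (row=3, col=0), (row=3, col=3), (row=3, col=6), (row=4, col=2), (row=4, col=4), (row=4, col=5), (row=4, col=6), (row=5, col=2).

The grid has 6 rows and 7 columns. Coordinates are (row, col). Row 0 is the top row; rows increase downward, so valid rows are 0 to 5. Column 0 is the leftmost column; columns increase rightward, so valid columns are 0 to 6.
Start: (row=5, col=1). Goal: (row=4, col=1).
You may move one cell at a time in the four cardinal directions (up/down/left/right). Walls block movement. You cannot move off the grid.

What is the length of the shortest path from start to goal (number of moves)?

BFS from (row=5, col=1) until reaching (row=4, col=1):
  Distance 0: (row=5, col=1)
  Distance 1: (row=4, col=1), (row=5, col=0)  <- goal reached here
One shortest path (1 moves): (row=5, col=1) -> (row=4, col=1)

Answer: Shortest path length: 1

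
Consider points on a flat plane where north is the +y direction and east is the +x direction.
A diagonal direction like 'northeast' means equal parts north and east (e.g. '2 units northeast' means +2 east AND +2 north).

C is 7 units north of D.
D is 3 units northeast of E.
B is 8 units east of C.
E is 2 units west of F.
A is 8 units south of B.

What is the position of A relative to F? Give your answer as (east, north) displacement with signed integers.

Answer: A is at (east=9, north=2) relative to F.

Derivation:
Place F at the origin (east=0, north=0).
  E is 2 units west of F: delta (east=-2, north=+0); E at (east=-2, north=0).
  D is 3 units northeast of E: delta (east=+3, north=+3); D at (east=1, north=3).
  C is 7 units north of D: delta (east=+0, north=+7); C at (east=1, north=10).
  B is 8 units east of C: delta (east=+8, north=+0); B at (east=9, north=10).
  A is 8 units south of B: delta (east=+0, north=-8); A at (east=9, north=2).
Therefore A relative to F: (east=9, north=2).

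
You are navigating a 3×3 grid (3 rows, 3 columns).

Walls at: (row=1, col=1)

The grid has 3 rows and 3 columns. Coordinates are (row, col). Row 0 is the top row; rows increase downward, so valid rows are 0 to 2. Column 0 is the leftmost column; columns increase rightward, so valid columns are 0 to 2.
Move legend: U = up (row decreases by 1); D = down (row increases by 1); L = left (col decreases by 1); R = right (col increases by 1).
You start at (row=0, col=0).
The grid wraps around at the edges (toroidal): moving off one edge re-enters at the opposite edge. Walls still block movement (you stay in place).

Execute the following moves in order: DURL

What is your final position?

Start: (row=0, col=0)
  D (down): (row=0, col=0) -> (row=1, col=0)
  U (up): (row=1, col=0) -> (row=0, col=0)
  R (right): (row=0, col=0) -> (row=0, col=1)
  L (left): (row=0, col=1) -> (row=0, col=0)
Final: (row=0, col=0)

Answer: Final position: (row=0, col=0)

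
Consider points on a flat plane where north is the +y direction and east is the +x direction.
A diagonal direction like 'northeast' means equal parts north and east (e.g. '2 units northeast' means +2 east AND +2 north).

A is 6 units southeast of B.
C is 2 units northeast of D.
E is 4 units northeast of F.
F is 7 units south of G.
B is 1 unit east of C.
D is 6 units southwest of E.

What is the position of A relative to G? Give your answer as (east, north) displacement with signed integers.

Place G at the origin (east=0, north=0).
  F is 7 units south of G: delta (east=+0, north=-7); F at (east=0, north=-7).
  E is 4 units northeast of F: delta (east=+4, north=+4); E at (east=4, north=-3).
  D is 6 units southwest of E: delta (east=-6, north=-6); D at (east=-2, north=-9).
  C is 2 units northeast of D: delta (east=+2, north=+2); C at (east=0, north=-7).
  B is 1 unit east of C: delta (east=+1, north=+0); B at (east=1, north=-7).
  A is 6 units southeast of B: delta (east=+6, north=-6); A at (east=7, north=-13).
Therefore A relative to G: (east=7, north=-13).

Answer: A is at (east=7, north=-13) relative to G.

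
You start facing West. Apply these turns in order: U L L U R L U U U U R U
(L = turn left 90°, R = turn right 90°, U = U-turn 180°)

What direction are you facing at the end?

Start: West
  U (U-turn (180°)) -> East
  L (left (90° counter-clockwise)) -> North
  L (left (90° counter-clockwise)) -> West
  U (U-turn (180°)) -> East
  R (right (90° clockwise)) -> South
  L (left (90° counter-clockwise)) -> East
  U (U-turn (180°)) -> West
  U (U-turn (180°)) -> East
  U (U-turn (180°)) -> West
  U (U-turn (180°)) -> East
  R (right (90° clockwise)) -> South
  U (U-turn (180°)) -> North
Final: North

Answer: Final heading: North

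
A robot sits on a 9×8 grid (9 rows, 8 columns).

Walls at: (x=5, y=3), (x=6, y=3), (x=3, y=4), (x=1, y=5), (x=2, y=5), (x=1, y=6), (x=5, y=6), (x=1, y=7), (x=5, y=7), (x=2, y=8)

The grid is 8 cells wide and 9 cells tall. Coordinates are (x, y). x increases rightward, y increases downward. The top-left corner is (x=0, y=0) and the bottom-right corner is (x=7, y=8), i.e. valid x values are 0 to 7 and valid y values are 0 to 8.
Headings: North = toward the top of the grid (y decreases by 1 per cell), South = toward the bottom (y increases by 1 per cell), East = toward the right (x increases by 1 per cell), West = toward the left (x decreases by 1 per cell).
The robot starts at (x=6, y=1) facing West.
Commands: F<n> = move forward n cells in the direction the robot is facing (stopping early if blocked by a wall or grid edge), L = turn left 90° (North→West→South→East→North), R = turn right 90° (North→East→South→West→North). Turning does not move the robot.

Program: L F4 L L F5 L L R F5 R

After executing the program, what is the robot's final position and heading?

Start: (x=6, y=1), facing West
  L: turn left, now facing South
  F4: move forward 1/4 (blocked), now at (x=6, y=2)
  L: turn left, now facing East
  L: turn left, now facing North
  F5: move forward 2/5 (blocked), now at (x=6, y=0)
  L: turn left, now facing West
  L: turn left, now facing South
  R: turn right, now facing West
  F5: move forward 5, now at (x=1, y=0)
  R: turn right, now facing North
Final: (x=1, y=0), facing North

Answer: Final position: (x=1, y=0), facing North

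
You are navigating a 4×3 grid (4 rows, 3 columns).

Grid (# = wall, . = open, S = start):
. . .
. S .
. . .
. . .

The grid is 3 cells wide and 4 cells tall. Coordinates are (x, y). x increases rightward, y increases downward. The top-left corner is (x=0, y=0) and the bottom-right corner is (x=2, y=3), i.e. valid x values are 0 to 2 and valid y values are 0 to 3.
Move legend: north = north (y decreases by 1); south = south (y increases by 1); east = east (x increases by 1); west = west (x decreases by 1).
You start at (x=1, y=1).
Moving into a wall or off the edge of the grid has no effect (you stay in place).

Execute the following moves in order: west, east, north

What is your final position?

Answer: Final position: (x=1, y=0)

Derivation:
Start: (x=1, y=1)
  west (west): (x=1, y=1) -> (x=0, y=1)
  east (east): (x=0, y=1) -> (x=1, y=1)
  north (north): (x=1, y=1) -> (x=1, y=0)
Final: (x=1, y=0)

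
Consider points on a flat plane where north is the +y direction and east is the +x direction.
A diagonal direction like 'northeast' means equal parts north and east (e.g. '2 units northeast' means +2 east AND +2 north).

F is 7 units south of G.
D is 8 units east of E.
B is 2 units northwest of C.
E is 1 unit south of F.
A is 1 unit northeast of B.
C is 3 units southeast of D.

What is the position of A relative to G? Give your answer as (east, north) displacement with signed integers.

Answer: A is at (east=10, north=-8) relative to G.

Derivation:
Place G at the origin (east=0, north=0).
  F is 7 units south of G: delta (east=+0, north=-7); F at (east=0, north=-7).
  E is 1 unit south of F: delta (east=+0, north=-1); E at (east=0, north=-8).
  D is 8 units east of E: delta (east=+8, north=+0); D at (east=8, north=-8).
  C is 3 units southeast of D: delta (east=+3, north=-3); C at (east=11, north=-11).
  B is 2 units northwest of C: delta (east=-2, north=+2); B at (east=9, north=-9).
  A is 1 unit northeast of B: delta (east=+1, north=+1); A at (east=10, north=-8).
Therefore A relative to G: (east=10, north=-8).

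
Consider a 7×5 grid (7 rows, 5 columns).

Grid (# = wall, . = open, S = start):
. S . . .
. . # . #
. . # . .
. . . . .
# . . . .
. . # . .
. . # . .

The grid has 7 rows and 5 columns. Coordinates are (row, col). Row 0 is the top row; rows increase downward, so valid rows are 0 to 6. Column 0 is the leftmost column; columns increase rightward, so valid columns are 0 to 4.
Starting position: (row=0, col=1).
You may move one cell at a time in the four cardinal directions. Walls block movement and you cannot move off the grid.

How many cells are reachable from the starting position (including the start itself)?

Answer: Reachable cells: 29

Derivation:
BFS flood-fill from (row=0, col=1):
  Distance 0: (row=0, col=1)
  Distance 1: (row=0, col=0), (row=0, col=2), (row=1, col=1)
  Distance 2: (row=0, col=3), (row=1, col=0), (row=2, col=1)
  Distance 3: (row=0, col=4), (row=1, col=3), (row=2, col=0), (row=3, col=1)
  Distance 4: (row=2, col=3), (row=3, col=0), (row=3, col=2), (row=4, col=1)
  Distance 5: (row=2, col=4), (row=3, col=3), (row=4, col=2), (row=5, col=1)
  Distance 6: (row=3, col=4), (row=4, col=3), (row=5, col=0), (row=6, col=1)
  Distance 7: (row=4, col=4), (row=5, col=3), (row=6, col=0)
  Distance 8: (row=5, col=4), (row=6, col=3)
  Distance 9: (row=6, col=4)
Total reachable: 29 (grid has 29 open cells total)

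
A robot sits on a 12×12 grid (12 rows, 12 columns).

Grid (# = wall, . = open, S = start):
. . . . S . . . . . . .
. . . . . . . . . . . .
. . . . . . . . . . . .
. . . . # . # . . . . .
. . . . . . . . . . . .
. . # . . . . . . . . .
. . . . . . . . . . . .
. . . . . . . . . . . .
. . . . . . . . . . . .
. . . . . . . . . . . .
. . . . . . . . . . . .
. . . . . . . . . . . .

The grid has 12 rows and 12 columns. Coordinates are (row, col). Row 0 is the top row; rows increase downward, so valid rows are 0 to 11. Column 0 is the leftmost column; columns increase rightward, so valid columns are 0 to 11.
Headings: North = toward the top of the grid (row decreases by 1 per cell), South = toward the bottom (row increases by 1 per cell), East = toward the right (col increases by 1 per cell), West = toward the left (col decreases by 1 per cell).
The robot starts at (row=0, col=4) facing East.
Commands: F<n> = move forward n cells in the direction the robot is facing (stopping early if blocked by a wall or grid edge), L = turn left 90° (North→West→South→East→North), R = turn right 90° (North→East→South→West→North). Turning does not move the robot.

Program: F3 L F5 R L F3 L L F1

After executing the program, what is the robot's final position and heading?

Start: (row=0, col=4), facing East
  F3: move forward 3, now at (row=0, col=7)
  L: turn left, now facing North
  F5: move forward 0/5 (blocked), now at (row=0, col=7)
  R: turn right, now facing East
  L: turn left, now facing North
  F3: move forward 0/3 (blocked), now at (row=0, col=7)
  L: turn left, now facing West
  L: turn left, now facing South
  F1: move forward 1, now at (row=1, col=7)
Final: (row=1, col=7), facing South

Answer: Final position: (row=1, col=7), facing South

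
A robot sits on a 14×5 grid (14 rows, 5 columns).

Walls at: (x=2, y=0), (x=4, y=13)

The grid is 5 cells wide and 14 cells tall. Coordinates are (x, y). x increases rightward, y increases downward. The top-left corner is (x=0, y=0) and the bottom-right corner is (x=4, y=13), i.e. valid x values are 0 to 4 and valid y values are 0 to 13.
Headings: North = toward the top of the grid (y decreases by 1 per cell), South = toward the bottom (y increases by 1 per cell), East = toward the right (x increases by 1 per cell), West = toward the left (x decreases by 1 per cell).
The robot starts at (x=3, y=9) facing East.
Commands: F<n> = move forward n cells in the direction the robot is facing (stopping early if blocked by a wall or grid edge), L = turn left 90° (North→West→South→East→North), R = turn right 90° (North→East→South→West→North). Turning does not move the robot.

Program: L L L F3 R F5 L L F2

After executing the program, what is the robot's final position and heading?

Start: (x=3, y=9), facing East
  L: turn left, now facing North
  L: turn left, now facing West
  L: turn left, now facing South
  F3: move forward 3, now at (x=3, y=12)
  R: turn right, now facing West
  F5: move forward 3/5 (blocked), now at (x=0, y=12)
  L: turn left, now facing South
  L: turn left, now facing East
  F2: move forward 2, now at (x=2, y=12)
Final: (x=2, y=12), facing East

Answer: Final position: (x=2, y=12), facing East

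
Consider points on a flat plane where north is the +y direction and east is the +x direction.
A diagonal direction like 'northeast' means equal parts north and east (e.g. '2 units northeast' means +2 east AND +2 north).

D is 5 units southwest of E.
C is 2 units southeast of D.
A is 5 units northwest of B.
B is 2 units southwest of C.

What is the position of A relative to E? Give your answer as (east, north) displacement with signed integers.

Place E at the origin (east=0, north=0).
  D is 5 units southwest of E: delta (east=-5, north=-5); D at (east=-5, north=-5).
  C is 2 units southeast of D: delta (east=+2, north=-2); C at (east=-3, north=-7).
  B is 2 units southwest of C: delta (east=-2, north=-2); B at (east=-5, north=-9).
  A is 5 units northwest of B: delta (east=-5, north=+5); A at (east=-10, north=-4).
Therefore A relative to E: (east=-10, north=-4).

Answer: A is at (east=-10, north=-4) relative to E.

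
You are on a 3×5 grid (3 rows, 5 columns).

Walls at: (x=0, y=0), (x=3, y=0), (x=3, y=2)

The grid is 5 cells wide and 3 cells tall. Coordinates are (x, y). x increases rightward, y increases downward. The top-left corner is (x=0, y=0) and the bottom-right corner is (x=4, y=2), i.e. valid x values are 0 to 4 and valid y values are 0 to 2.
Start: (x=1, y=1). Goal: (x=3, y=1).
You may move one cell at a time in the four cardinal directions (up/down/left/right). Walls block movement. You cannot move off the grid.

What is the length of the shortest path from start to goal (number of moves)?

BFS from (x=1, y=1) until reaching (x=3, y=1):
  Distance 0: (x=1, y=1)
  Distance 1: (x=1, y=0), (x=0, y=1), (x=2, y=1), (x=1, y=2)
  Distance 2: (x=2, y=0), (x=3, y=1), (x=0, y=2), (x=2, y=2)  <- goal reached here
One shortest path (2 moves): (x=1, y=1) -> (x=2, y=1) -> (x=3, y=1)

Answer: Shortest path length: 2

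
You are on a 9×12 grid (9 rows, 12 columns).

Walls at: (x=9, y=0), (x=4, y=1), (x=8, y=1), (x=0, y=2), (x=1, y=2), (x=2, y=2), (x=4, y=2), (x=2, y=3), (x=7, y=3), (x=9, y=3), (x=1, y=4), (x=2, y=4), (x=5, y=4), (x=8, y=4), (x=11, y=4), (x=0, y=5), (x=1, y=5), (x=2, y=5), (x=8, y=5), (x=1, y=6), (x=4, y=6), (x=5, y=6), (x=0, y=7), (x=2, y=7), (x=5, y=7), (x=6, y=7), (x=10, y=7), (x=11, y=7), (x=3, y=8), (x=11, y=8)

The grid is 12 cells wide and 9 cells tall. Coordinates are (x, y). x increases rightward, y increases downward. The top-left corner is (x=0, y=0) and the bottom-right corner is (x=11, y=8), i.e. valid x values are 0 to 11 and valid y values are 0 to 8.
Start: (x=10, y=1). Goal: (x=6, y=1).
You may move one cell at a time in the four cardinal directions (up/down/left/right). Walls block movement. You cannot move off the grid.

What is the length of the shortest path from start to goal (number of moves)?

Answer: Shortest path length: 6

Derivation:
BFS from (x=10, y=1) until reaching (x=6, y=1):
  Distance 0: (x=10, y=1)
  Distance 1: (x=10, y=0), (x=9, y=1), (x=11, y=1), (x=10, y=2)
  Distance 2: (x=11, y=0), (x=9, y=2), (x=11, y=2), (x=10, y=3)
  Distance 3: (x=8, y=2), (x=11, y=3), (x=10, y=4)
  Distance 4: (x=7, y=2), (x=8, y=3), (x=9, y=4), (x=10, y=5)
  Distance 5: (x=7, y=1), (x=6, y=2), (x=9, y=5), (x=11, y=5), (x=10, y=6)
  Distance 6: (x=7, y=0), (x=6, y=1), (x=5, y=2), (x=6, y=3), (x=9, y=6), (x=11, y=6)  <- goal reached here
One shortest path (6 moves): (x=10, y=1) -> (x=9, y=1) -> (x=9, y=2) -> (x=8, y=2) -> (x=7, y=2) -> (x=6, y=2) -> (x=6, y=1)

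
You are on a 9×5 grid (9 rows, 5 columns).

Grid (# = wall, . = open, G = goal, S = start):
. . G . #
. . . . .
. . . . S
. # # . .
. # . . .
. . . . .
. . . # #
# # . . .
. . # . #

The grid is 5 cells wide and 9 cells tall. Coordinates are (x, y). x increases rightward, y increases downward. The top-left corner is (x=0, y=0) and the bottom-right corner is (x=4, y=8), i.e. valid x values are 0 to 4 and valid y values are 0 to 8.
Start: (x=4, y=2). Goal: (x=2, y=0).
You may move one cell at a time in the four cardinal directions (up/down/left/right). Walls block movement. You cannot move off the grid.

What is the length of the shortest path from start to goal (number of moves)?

BFS from (x=4, y=2) until reaching (x=2, y=0):
  Distance 0: (x=4, y=2)
  Distance 1: (x=4, y=1), (x=3, y=2), (x=4, y=3)
  Distance 2: (x=3, y=1), (x=2, y=2), (x=3, y=3), (x=4, y=4)
  Distance 3: (x=3, y=0), (x=2, y=1), (x=1, y=2), (x=3, y=4), (x=4, y=5)
  Distance 4: (x=2, y=0), (x=1, y=1), (x=0, y=2), (x=2, y=4), (x=3, y=5)  <- goal reached here
One shortest path (4 moves): (x=4, y=2) -> (x=3, y=2) -> (x=2, y=2) -> (x=2, y=1) -> (x=2, y=0)

Answer: Shortest path length: 4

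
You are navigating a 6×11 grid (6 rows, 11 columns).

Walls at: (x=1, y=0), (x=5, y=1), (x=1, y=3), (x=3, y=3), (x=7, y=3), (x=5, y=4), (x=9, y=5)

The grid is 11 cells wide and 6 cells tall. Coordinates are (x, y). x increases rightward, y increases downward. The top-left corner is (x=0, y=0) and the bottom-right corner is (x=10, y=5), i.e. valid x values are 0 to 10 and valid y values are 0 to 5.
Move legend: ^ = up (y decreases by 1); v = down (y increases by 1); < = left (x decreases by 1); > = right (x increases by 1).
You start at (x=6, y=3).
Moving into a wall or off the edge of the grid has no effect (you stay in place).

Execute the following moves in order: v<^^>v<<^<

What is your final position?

Start: (x=6, y=3)
  v (down): (x=6, y=3) -> (x=6, y=4)
  < (left): blocked, stay at (x=6, y=4)
  ^ (up): (x=6, y=4) -> (x=6, y=3)
  ^ (up): (x=6, y=3) -> (x=6, y=2)
  > (right): (x=6, y=2) -> (x=7, y=2)
  v (down): blocked, stay at (x=7, y=2)
  < (left): (x=7, y=2) -> (x=6, y=2)
  < (left): (x=6, y=2) -> (x=5, y=2)
  ^ (up): blocked, stay at (x=5, y=2)
  < (left): (x=5, y=2) -> (x=4, y=2)
Final: (x=4, y=2)

Answer: Final position: (x=4, y=2)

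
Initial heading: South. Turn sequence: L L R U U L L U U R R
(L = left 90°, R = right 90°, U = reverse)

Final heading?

Answer: Final heading: East

Derivation:
Start: South
  L (left (90° counter-clockwise)) -> East
  L (left (90° counter-clockwise)) -> North
  R (right (90° clockwise)) -> East
  U (U-turn (180°)) -> West
  U (U-turn (180°)) -> East
  L (left (90° counter-clockwise)) -> North
  L (left (90° counter-clockwise)) -> West
  U (U-turn (180°)) -> East
  U (U-turn (180°)) -> West
  R (right (90° clockwise)) -> North
  R (right (90° clockwise)) -> East
Final: East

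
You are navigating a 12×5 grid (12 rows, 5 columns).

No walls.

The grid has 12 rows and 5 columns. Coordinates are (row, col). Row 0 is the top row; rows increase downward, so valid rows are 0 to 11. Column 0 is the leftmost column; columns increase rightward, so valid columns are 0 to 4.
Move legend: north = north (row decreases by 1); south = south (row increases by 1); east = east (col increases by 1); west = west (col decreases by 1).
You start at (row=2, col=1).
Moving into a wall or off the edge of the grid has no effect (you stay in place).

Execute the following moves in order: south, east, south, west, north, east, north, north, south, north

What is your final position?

Start: (row=2, col=1)
  south (south): (row=2, col=1) -> (row=3, col=1)
  east (east): (row=3, col=1) -> (row=3, col=2)
  south (south): (row=3, col=2) -> (row=4, col=2)
  west (west): (row=4, col=2) -> (row=4, col=1)
  north (north): (row=4, col=1) -> (row=3, col=1)
  east (east): (row=3, col=1) -> (row=3, col=2)
  north (north): (row=3, col=2) -> (row=2, col=2)
  north (north): (row=2, col=2) -> (row=1, col=2)
  south (south): (row=1, col=2) -> (row=2, col=2)
  north (north): (row=2, col=2) -> (row=1, col=2)
Final: (row=1, col=2)

Answer: Final position: (row=1, col=2)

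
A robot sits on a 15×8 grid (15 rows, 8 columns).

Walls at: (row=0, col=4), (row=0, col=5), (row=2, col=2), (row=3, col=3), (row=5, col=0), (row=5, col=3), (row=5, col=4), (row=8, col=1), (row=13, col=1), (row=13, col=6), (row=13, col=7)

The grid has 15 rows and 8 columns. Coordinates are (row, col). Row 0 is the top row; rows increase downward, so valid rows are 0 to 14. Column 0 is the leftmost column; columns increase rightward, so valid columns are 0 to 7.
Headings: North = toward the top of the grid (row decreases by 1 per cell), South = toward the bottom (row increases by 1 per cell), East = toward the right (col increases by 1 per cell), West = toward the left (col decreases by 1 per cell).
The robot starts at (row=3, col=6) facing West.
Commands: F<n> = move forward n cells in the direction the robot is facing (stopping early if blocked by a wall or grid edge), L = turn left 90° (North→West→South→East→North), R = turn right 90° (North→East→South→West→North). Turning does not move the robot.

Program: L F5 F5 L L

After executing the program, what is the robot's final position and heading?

Answer: Final position: (row=12, col=6), facing North

Derivation:
Start: (row=3, col=6), facing West
  L: turn left, now facing South
  F5: move forward 5, now at (row=8, col=6)
  F5: move forward 4/5 (blocked), now at (row=12, col=6)
  L: turn left, now facing East
  L: turn left, now facing North
Final: (row=12, col=6), facing North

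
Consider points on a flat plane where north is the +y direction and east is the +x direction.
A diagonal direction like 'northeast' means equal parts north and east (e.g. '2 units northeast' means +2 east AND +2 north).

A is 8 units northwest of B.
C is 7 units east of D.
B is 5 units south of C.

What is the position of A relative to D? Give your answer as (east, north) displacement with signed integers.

Answer: A is at (east=-1, north=3) relative to D.

Derivation:
Place D at the origin (east=0, north=0).
  C is 7 units east of D: delta (east=+7, north=+0); C at (east=7, north=0).
  B is 5 units south of C: delta (east=+0, north=-5); B at (east=7, north=-5).
  A is 8 units northwest of B: delta (east=-8, north=+8); A at (east=-1, north=3).
Therefore A relative to D: (east=-1, north=3).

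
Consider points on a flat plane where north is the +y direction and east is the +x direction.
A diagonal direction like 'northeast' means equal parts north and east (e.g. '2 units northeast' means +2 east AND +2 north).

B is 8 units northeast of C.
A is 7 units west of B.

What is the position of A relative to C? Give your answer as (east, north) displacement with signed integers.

Place C at the origin (east=0, north=0).
  B is 8 units northeast of C: delta (east=+8, north=+8); B at (east=8, north=8).
  A is 7 units west of B: delta (east=-7, north=+0); A at (east=1, north=8).
Therefore A relative to C: (east=1, north=8).

Answer: A is at (east=1, north=8) relative to C.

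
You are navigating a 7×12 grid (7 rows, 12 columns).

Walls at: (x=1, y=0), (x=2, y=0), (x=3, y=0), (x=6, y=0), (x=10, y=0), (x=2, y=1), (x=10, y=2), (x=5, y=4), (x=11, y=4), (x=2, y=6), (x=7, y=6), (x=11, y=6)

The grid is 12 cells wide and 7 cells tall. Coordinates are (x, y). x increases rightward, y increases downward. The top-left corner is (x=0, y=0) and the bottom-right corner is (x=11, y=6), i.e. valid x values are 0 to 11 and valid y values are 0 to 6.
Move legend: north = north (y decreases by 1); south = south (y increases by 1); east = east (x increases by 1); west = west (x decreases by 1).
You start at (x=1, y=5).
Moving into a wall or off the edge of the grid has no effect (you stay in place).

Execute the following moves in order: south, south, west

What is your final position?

Start: (x=1, y=5)
  south (south): (x=1, y=5) -> (x=1, y=6)
  south (south): blocked, stay at (x=1, y=6)
  west (west): (x=1, y=6) -> (x=0, y=6)
Final: (x=0, y=6)

Answer: Final position: (x=0, y=6)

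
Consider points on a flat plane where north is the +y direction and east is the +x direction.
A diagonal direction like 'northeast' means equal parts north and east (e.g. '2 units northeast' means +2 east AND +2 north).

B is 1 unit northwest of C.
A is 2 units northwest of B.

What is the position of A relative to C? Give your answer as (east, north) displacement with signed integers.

Answer: A is at (east=-3, north=3) relative to C.

Derivation:
Place C at the origin (east=0, north=0).
  B is 1 unit northwest of C: delta (east=-1, north=+1); B at (east=-1, north=1).
  A is 2 units northwest of B: delta (east=-2, north=+2); A at (east=-3, north=3).
Therefore A relative to C: (east=-3, north=3).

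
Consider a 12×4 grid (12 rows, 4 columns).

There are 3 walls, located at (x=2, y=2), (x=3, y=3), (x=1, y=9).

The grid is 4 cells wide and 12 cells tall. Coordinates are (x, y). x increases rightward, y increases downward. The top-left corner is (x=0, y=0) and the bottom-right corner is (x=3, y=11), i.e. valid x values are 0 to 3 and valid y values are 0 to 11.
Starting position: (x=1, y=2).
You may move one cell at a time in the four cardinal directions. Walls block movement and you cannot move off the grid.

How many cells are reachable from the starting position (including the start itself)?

Answer: Reachable cells: 45

Derivation:
BFS flood-fill from (x=1, y=2):
  Distance 0: (x=1, y=2)
  Distance 1: (x=1, y=1), (x=0, y=2), (x=1, y=3)
  Distance 2: (x=1, y=0), (x=0, y=1), (x=2, y=1), (x=0, y=3), (x=2, y=3), (x=1, y=4)
  Distance 3: (x=0, y=0), (x=2, y=0), (x=3, y=1), (x=0, y=4), (x=2, y=4), (x=1, y=5)
  Distance 4: (x=3, y=0), (x=3, y=2), (x=3, y=4), (x=0, y=5), (x=2, y=5), (x=1, y=6)
  Distance 5: (x=3, y=5), (x=0, y=6), (x=2, y=6), (x=1, y=7)
  Distance 6: (x=3, y=6), (x=0, y=7), (x=2, y=7), (x=1, y=8)
  Distance 7: (x=3, y=7), (x=0, y=8), (x=2, y=8)
  Distance 8: (x=3, y=8), (x=0, y=9), (x=2, y=9)
  Distance 9: (x=3, y=9), (x=0, y=10), (x=2, y=10)
  Distance 10: (x=1, y=10), (x=3, y=10), (x=0, y=11), (x=2, y=11)
  Distance 11: (x=1, y=11), (x=3, y=11)
Total reachable: 45 (grid has 45 open cells total)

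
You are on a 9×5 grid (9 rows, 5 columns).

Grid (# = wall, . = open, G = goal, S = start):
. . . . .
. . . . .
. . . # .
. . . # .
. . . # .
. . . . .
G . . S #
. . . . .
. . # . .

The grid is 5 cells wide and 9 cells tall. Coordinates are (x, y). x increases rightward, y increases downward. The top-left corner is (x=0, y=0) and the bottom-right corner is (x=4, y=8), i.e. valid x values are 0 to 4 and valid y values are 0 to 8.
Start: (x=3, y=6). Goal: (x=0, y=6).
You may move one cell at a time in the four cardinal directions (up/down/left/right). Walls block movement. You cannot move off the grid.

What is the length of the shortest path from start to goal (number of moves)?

BFS from (x=3, y=6) until reaching (x=0, y=6):
  Distance 0: (x=3, y=6)
  Distance 1: (x=3, y=5), (x=2, y=6), (x=3, y=7)
  Distance 2: (x=2, y=5), (x=4, y=5), (x=1, y=6), (x=2, y=7), (x=4, y=7), (x=3, y=8)
  Distance 3: (x=2, y=4), (x=4, y=4), (x=1, y=5), (x=0, y=6), (x=1, y=7), (x=4, y=8)  <- goal reached here
One shortest path (3 moves): (x=3, y=6) -> (x=2, y=6) -> (x=1, y=6) -> (x=0, y=6)

Answer: Shortest path length: 3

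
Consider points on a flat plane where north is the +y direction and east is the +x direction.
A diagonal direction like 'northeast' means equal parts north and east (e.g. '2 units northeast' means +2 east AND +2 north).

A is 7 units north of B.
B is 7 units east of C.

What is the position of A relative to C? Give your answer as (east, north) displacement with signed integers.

Answer: A is at (east=7, north=7) relative to C.

Derivation:
Place C at the origin (east=0, north=0).
  B is 7 units east of C: delta (east=+7, north=+0); B at (east=7, north=0).
  A is 7 units north of B: delta (east=+0, north=+7); A at (east=7, north=7).
Therefore A relative to C: (east=7, north=7).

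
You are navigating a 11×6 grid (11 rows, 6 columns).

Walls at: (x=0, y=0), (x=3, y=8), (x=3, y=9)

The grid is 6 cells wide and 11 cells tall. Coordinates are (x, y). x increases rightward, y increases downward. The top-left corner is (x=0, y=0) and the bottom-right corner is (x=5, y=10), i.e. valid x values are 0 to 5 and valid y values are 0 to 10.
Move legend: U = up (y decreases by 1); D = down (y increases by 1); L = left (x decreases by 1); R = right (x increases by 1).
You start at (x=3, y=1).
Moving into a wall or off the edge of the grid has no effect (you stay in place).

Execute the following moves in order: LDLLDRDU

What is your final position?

Start: (x=3, y=1)
  L (left): (x=3, y=1) -> (x=2, y=1)
  D (down): (x=2, y=1) -> (x=2, y=2)
  L (left): (x=2, y=2) -> (x=1, y=2)
  L (left): (x=1, y=2) -> (x=0, y=2)
  D (down): (x=0, y=2) -> (x=0, y=3)
  R (right): (x=0, y=3) -> (x=1, y=3)
  D (down): (x=1, y=3) -> (x=1, y=4)
  U (up): (x=1, y=4) -> (x=1, y=3)
Final: (x=1, y=3)

Answer: Final position: (x=1, y=3)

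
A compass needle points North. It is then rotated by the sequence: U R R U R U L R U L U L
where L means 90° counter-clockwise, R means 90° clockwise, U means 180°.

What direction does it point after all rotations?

Start: North
  U (U-turn (180°)) -> South
  R (right (90° clockwise)) -> West
  R (right (90° clockwise)) -> North
  U (U-turn (180°)) -> South
  R (right (90° clockwise)) -> West
  U (U-turn (180°)) -> East
  L (left (90° counter-clockwise)) -> North
  R (right (90° clockwise)) -> East
  U (U-turn (180°)) -> West
  L (left (90° counter-clockwise)) -> South
  U (U-turn (180°)) -> North
  L (left (90° counter-clockwise)) -> West
Final: West

Answer: Final heading: West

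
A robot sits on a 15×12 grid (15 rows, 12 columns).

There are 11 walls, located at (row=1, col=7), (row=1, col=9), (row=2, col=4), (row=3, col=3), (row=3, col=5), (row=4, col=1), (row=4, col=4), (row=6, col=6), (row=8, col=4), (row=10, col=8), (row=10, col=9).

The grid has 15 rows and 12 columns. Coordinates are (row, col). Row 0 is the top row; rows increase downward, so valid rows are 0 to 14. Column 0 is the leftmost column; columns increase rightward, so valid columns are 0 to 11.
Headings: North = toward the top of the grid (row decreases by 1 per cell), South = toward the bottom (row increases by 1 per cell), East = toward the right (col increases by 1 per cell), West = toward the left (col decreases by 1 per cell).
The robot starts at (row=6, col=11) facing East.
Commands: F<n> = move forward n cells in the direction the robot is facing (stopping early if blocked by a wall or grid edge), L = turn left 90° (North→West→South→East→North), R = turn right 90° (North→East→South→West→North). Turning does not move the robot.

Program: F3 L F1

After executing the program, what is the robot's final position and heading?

Answer: Final position: (row=5, col=11), facing North

Derivation:
Start: (row=6, col=11), facing East
  F3: move forward 0/3 (blocked), now at (row=6, col=11)
  L: turn left, now facing North
  F1: move forward 1, now at (row=5, col=11)
Final: (row=5, col=11), facing North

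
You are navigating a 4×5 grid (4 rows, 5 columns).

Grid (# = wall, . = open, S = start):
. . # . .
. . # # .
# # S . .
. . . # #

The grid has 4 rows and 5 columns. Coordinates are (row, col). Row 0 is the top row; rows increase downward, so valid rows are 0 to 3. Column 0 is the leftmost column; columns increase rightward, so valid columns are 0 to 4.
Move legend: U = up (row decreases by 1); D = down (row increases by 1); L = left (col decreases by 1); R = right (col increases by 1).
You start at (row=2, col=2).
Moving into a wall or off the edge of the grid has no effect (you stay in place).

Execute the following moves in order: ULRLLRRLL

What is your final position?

Start: (row=2, col=2)
  U (up): blocked, stay at (row=2, col=2)
  L (left): blocked, stay at (row=2, col=2)
  R (right): (row=2, col=2) -> (row=2, col=3)
  L (left): (row=2, col=3) -> (row=2, col=2)
  L (left): blocked, stay at (row=2, col=2)
  R (right): (row=2, col=2) -> (row=2, col=3)
  R (right): (row=2, col=3) -> (row=2, col=4)
  L (left): (row=2, col=4) -> (row=2, col=3)
  L (left): (row=2, col=3) -> (row=2, col=2)
Final: (row=2, col=2)

Answer: Final position: (row=2, col=2)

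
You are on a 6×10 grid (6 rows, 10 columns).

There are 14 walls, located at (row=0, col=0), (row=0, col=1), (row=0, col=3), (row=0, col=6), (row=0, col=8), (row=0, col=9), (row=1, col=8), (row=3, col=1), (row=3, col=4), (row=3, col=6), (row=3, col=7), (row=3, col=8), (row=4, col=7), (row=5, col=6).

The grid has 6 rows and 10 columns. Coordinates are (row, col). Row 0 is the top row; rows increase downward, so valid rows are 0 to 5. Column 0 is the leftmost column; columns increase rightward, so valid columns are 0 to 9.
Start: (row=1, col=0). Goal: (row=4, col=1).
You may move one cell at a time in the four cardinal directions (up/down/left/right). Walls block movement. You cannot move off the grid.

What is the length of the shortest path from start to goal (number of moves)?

Answer: Shortest path length: 4

Derivation:
BFS from (row=1, col=0) until reaching (row=4, col=1):
  Distance 0: (row=1, col=0)
  Distance 1: (row=1, col=1), (row=2, col=0)
  Distance 2: (row=1, col=2), (row=2, col=1), (row=3, col=0)
  Distance 3: (row=0, col=2), (row=1, col=3), (row=2, col=2), (row=4, col=0)
  Distance 4: (row=1, col=4), (row=2, col=3), (row=3, col=2), (row=4, col=1), (row=5, col=0)  <- goal reached here
One shortest path (4 moves): (row=1, col=0) -> (row=2, col=0) -> (row=3, col=0) -> (row=4, col=0) -> (row=4, col=1)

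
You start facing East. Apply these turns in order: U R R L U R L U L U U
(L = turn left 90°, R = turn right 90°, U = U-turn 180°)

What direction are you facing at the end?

Start: East
  U (U-turn (180°)) -> West
  R (right (90° clockwise)) -> North
  R (right (90° clockwise)) -> East
  L (left (90° counter-clockwise)) -> North
  U (U-turn (180°)) -> South
  R (right (90° clockwise)) -> West
  L (left (90° counter-clockwise)) -> South
  U (U-turn (180°)) -> North
  L (left (90° counter-clockwise)) -> West
  U (U-turn (180°)) -> East
  U (U-turn (180°)) -> West
Final: West

Answer: Final heading: West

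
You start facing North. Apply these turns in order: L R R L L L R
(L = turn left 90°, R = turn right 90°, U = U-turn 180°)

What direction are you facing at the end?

Start: North
  L (left (90° counter-clockwise)) -> West
  R (right (90° clockwise)) -> North
  R (right (90° clockwise)) -> East
  L (left (90° counter-clockwise)) -> North
  L (left (90° counter-clockwise)) -> West
  L (left (90° counter-clockwise)) -> South
  R (right (90° clockwise)) -> West
Final: West

Answer: Final heading: West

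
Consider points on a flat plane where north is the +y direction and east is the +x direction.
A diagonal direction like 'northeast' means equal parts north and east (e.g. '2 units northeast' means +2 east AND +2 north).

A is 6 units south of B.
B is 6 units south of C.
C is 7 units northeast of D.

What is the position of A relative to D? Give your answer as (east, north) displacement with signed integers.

Answer: A is at (east=7, north=-5) relative to D.

Derivation:
Place D at the origin (east=0, north=0).
  C is 7 units northeast of D: delta (east=+7, north=+7); C at (east=7, north=7).
  B is 6 units south of C: delta (east=+0, north=-6); B at (east=7, north=1).
  A is 6 units south of B: delta (east=+0, north=-6); A at (east=7, north=-5).
Therefore A relative to D: (east=7, north=-5).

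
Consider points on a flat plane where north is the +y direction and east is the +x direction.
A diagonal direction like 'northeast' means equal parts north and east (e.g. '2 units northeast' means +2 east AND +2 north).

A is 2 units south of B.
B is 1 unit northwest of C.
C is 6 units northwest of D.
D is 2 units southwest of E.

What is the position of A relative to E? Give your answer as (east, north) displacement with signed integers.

Place E at the origin (east=0, north=0).
  D is 2 units southwest of E: delta (east=-2, north=-2); D at (east=-2, north=-2).
  C is 6 units northwest of D: delta (east=-6, north=+6); C at (east=-8, north=4).
  B is 1 unit northwest of C: delta (east=-1, north=+1); B at (east=-9, north=5).
  A is 2 units south of B: delta (east=+0, north=-2); A at (east=-9, north=3).
Therefore A relative to E: (east=-9, north=3).

Answer: A is at (east=-9, north=3) relative to E.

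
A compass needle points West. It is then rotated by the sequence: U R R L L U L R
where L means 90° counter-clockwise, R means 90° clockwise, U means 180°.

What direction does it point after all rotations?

Answer: Final heading: West

Derivation:
Start: West
  U (U-turn (180°)) -> East
  R (right (90° clockwise)) -> South
  R (right (90° clockwise)) -> West
  L (left (90° counter-clockwise)) -> South
  L (left (90° counter-clockwise)) -> East
  U (U-turn (180°)) -> West
  L (left (90° counter-clockwise)) -> South
  R (right (90° clockwise)) -> West
Final: West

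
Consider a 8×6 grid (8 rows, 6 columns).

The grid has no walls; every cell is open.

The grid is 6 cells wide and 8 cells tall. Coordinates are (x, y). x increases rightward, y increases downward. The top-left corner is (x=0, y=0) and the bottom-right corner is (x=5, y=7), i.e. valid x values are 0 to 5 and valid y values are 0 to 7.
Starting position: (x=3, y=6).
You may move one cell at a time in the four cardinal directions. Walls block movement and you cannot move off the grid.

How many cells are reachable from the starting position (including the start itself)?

BFS flood-fill from (x=3, y=6):
  Distance 0: (x=3, y=6)
  Distance 1: (x=3, y=5), (x=2, y=6), (x=4, y=6), (x=3, y=7)
  Distance 2: (x=3, y=4), (x=2, y=5), (x=4, y=5), (x=1, y=6), (x=5, y=6), (x=2, y=7), (x=4, y=7)
  Distance 3: (x=3, y=3), (x=2, y=4), (x=4, y=4), (x=1, y=5), (x=5, y=5), (x=0, y=6), (x=1, y=7), (x=5, y=7)
  Distance 4: (x=3, y=2), (x=2, y=3), (x=4, y=3), (x=1, y=4), (x=5, y=4), (x=0, y=5), (x=0, y=7)
  Distance 5: (x=3, y=1), (x=2, y=2), (x=4, y=2), (x=1, y=3), (x=5, y=3), (x=0, y=4)
  Distance 6: (x=3, y=0), (x=2, y=1), (x=4, y=1), (x=1, y=2), (x=5, y=2), (x=0, y=3)
  Distance 7: (x=2, y=0), (x=4, y=0), (x=1, y=1), (x=5, y=1), (x=0, y=2)
  Distance 8: (x=1, y=0), (x=5, y=0), (x=0, y=1)
  Distance 9: (x=0, y=0)
Total reachable: 48 (grid has 48 open cells total)

Answer: Reachable cells: 48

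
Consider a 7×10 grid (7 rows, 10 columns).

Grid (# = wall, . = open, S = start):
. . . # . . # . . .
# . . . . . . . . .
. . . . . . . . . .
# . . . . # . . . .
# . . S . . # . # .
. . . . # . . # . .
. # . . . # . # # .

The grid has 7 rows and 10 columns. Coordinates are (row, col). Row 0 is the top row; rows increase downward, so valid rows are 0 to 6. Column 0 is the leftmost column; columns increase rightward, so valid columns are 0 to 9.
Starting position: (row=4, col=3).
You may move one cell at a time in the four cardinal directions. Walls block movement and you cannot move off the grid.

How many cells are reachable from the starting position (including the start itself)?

Answer: Reachable cells: 56

Derivation:
BFS flood-fill from (row=4, col=3):
  Distance 0: (row=4, col=3)
  Distance 1: (row=3, col=3), (row=4, col=2), (row=4, col=4), (row=5, col=3)
  Distance 2: (row=2, col=3), (row=3, col=2), (row=3, col=4), (row=4, col=1), (row=4, col=5), (row=5, col=2), (row=6, col=3)
  Distance 3: (row=1, col=3), (row=2, col=2), (row=2, col=4), (row=3, col=1), (row=5, col=1), (row=5, col=5), (row=6, col=2), (row=6, col=4)
  Distance 4: (row=1, col=2), (row=1, col=4), (row=2, col=1), (row=2, col=5), (row=5, col=0), (row=5, col=6)
  Distance 5: (row=0, col=2), (row=0, col=4), (row=1, col=1), (row=1, col=5), (row=2, col=0), (row=2, col=6), (row=6, col=0), (row=6, col=6)
  Distance 6: (row=0, col=1), (row=0, col=5), (row=1, col=6), (row=2, col=7), (row=3, col=6)
  Distance 7: (row=0, col=0), (row=1, col=7), (row=2, col=8), (row=3, col=7)
  Distance 8: (row=0, col=7), (row=1, col=8), (row=2, col=9), (row=3, col=8), (row=4, col=7)
  Distance 9: (row=0, col=8), (row=1, col=9), (row=3, col=9)
  Distance 10: (row=0, col=9), (row=4, col=9)
  Distance 11: (row=5, col=9)
  Distance 12: (row=5, col=8), (row=6, col=9)
Total reachable: 56 (grid has 56 open cells total)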